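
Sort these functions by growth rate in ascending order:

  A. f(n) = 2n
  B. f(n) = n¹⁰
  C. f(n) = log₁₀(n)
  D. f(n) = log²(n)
C < D < A < B

Comparing growth rates:
C = log₁₀(n) is O(log n)
D = log²(n) is O(log² n)
A = 2n is O(n)
B = n¹⁰ is O(n¹⁰)

Therefore, the order from slowest to fastest is: C < D < A < B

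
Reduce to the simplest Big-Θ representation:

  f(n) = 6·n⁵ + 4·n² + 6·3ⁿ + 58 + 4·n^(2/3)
Θ(3ⁿ)

Order the terms by growth rate: 58 ≺ 4·n^(2/3) ≺ 4·n² ≺ 6·n⁵ ≺ 6·3ⁿ.
The fastest-growing term 6·3ⁿ dominates as n → ∞; dropping its constant factor gives Θ(3ⁿ).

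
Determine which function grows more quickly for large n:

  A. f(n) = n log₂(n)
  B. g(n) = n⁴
B

f(n) = n log₂(n) is O(n log n), while g(n) = n⁴ is O(n⁴).
Since O(n⁴) grows faster than O(n log n), g(n) dominates.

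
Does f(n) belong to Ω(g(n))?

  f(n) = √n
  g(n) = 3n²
False

f(n) = √n is O(√n), and g(n) = 3n² is O(n²).
Since O(√n) grows slower than O(n²), f(n) = Ω(g(n)) is false.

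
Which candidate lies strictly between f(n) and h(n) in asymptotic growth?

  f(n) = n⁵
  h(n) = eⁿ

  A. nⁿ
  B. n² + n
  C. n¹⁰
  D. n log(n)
C

We need g(n) with n⁵ = o(g(n)) and g(n) = o(eⁿ), i.e. O(n⁵) ≺ g ≺ O(eⁿ).
Check each option:
  A. nⁿ — O(nⁿ) does not grow strictly slower than h(n)
  B. n² + n — O(n²) does not grow strictly faster than f(n)
  C. n¹⁰ — O(n¹⁰) is strictly between O(n⁵) and O(eⁿ) ✓
  D. n log(n) — O(n log n) does not grow strictly faster than f(n)

Only option C (n¹⁰) lies strictly between.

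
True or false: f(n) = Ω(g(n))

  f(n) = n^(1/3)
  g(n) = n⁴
False

f(n) = n^(1/3) is O(n^(1/3)), and g(n) = n⁴ is O(n⁴).
Since O(n^(1/3)) grows slower than O(n⁴), f(n) = Ω(g(n)) is false.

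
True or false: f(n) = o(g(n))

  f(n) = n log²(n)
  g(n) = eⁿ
True

f(n) = n log²(n) is O(n log² n), and g(n) = eⁿ is O(eⁿ).
Since O(n log² n) grows strictly slower than O(eⁿ), f(n) = o(g(n)) is true.
This means lim(n→∞) f(n)/g(n) = 0.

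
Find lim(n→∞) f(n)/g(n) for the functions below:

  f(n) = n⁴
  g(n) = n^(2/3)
∞

Since n⁴ (O(n⁴)) grows faster than n^(2/3) (O(n^(2/3))),
the ratio f(n)/g(n) → ∞ as n → ∞.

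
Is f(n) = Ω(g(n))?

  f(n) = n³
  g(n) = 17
True

f(n) = n³ is O(n³), and g(n) = 17 is O(1).
Since O(n³) grows at least as fast as O(1), f(n) = Ω(g(n)) is true.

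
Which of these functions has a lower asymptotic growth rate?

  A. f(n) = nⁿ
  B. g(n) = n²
B

f(n) = nⁿ is O(nⁿ), while g(n) = n² is O(n²).
Since O(n²) grows slower than O(nⁿ), g(n) is dominated.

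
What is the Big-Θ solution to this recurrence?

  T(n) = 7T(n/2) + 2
Θ(n^log₂(7))

Master Theorem: a = 7, b = 2, f(n) = 2.
Compute the critical exponent d = log₂(7) = 2.807.
Compare f(n) = Θ(1) against n^d:
  k = 0 < d = 2.807, so f(n) = O(n^(d-ε)) — Case 1.
  The recursion cost dominates: T(n) = Θ(n^d) = Θ(n^log₂(7)).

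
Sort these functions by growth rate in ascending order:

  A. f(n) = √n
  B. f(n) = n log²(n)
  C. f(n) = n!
A < B < C

Comparing growth rates:
A = √n is O(√n)
B = n log²(n) is O(n log² n)
C = n! is O(n!)

Therefore, the order from slowest to fastest is: A < B < C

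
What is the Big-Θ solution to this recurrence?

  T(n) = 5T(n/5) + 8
Θ(n)

Master Theorem: a = 5, b = 5, f(n) = 8.
Compute the critical exponent d = log₅(5) = 1.
Compare f(n) = Θ(1) against n^d:
  k = 0 < d = 1, so f(n) = O(n^(d-ε)) — Case 1.
  The recursion cost dominates: T(n) = Θ(n^d) = Θ(n).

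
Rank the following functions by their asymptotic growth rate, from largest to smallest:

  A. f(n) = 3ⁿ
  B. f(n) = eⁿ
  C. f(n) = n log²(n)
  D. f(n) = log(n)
A > B > C > D

Comparing growth rates:
A = 3ⁿ is O(3ⁿ)
B = eⁿ is O(eⁿ)
C = n log²(n) is O(n log² n)
D = log(n) is O(log n)

Therefore, the order from fastest to slowest is: A > B > C > D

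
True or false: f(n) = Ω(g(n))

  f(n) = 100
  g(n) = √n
False

f(n) = 100 is O(1), and g(n) = √n is O(√n).
Since O(1) grows slower than O(√n), f(n) = Ω(g(n)) is false.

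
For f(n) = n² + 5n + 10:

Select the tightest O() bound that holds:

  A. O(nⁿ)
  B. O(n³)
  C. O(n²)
C

f(n) = n² + 5n + 10 is O(n²).
All listed options are valid Big-O bounds (upper bounds),
but O(n²) is the tightest (smallest valid bound).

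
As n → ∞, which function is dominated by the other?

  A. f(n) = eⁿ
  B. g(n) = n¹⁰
B

f(n) = eⁿ is O(eⁿ), while g(n) = n¹⁰ is O(n¹⁰).
Since O(n¹⁰) grows slower than O(eⁿ), g(n) is dominated.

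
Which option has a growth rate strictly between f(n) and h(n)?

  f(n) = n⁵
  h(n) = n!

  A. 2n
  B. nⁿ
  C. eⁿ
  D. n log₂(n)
C

We need g(n) with n⁵ = o(g(n)) and g(n) = o(n!), i.e. O(n⁵) ≺ g ≺ O(n!).
Check each option:
  A. 2n — O(n) does not grow strictly faster than f(n)
  B. nⁿ — O(nⁿ) does not grow strictly slower than h(n)
  C. eⁿ — O(eⁿ) is strictly between O(n⁵) and O(n!) ✓
  D. n log₂(n) — O(n log n) does not grow strictly faster than f(n)

Only option C (eⁿ) lies strictly between.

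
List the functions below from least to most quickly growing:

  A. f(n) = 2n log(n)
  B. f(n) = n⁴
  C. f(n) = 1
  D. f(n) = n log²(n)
C < A < D < B

Comparing growth rates:
C = 1 is O(1)
A = 2n log(n) is O(n log n)
D = n log²(n) is O(n log² n)
B = n⁴ is O(n⁴)

Therefore, the order from slowest to fastest is: C < A < D < B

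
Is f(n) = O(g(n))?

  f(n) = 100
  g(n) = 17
True

f(n) = 100 and g(n) = 17 are both O(1).
Big-O permits equal growth rates (f ≤ c·g for some c), so f(n) = O(g(n)) is true.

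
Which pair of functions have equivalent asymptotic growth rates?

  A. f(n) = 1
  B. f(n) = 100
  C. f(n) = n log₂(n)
A and B

Examining each function:
  A. 1 is O(1)
  B. 100 is O(1)
  C. n log₂(n) is O(n log n)

Functions A and B both have the same complexity class.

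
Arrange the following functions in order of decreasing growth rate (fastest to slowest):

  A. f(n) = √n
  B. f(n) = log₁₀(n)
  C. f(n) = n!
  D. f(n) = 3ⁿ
C > D > A > B

Comparing growth rates:
C = n! is O(n!)
D = 3ⁿ is O(3ⁿ)
A = √n is O(√n)
B = log₁₀(n) is O(log n)

Therefore, the order from fastest to slowest is: C > D > A > B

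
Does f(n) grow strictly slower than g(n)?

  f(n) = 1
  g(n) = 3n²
True

f(n) = 1 is O(1), and g(n) = 3n² is O(n²).
Since O(1) grows strictly slower than O(n²), f(n) = o(g(n)) is true.
This means lim(n→∞) f(n)/g(n) = 0.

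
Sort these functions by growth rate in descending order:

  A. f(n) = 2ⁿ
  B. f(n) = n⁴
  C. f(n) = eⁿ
C > A > B

Comparing growth rates:
C = eⁿ is O(eⁿ)
A = 2ⁿ is O(2ⁿ)
B = n⁴ is O(n⁴)

Therefore, the order from fastest to slowest is: C > A > B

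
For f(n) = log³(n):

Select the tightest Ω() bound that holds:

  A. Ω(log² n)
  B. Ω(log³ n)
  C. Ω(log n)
B

f(n) = log³(n) is Ω(log³ n).
All listed options are valid Big-Ω bounds (lower bounds),
but Ω(log³ n) is the tightest (largest valid bound).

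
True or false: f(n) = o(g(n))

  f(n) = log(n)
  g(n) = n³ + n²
True

f(n) = log(n) is O(log n), and g(n) = n³ + n² is O(n³).
Since O(log n) grows strictly slower than O(n³), f(n) = o(g(n)) is true.
This means lim(n→∞) f(n)/g(n) = 0.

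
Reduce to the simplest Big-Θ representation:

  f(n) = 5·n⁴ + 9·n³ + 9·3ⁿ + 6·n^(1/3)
Θ(3ⁿ)

Order the terms by growth rate: 6·n^(1/3) ≺ 9·n³ ≺ 5·n⁴ ≺ 9·3ⁿ.
The fastest-growing term 9·3ⁿ dominates as n → ∞; dropping its constant factor gives Θ(3ⁿ).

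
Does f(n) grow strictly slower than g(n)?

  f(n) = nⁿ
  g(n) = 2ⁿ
False

f(n) = nⁿ is O(nⁿ), and g(n) = 2ⁿ is O(2ⁿ).
Since O(nⁿ) grows faster than or equal to O(2ⁿ), f(n) = o(g(n)) is false.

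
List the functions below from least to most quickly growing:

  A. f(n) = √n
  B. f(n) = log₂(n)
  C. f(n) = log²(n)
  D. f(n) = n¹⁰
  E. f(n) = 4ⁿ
B < C < A < D < E

Comparing growth rates:
B = log₂(n) is O(log n)
C = log²(n) is O(log² n)
A = √n is O(√n)
D = n¹⁰ is O(n¹⁰)
E = 4ⁿ is O(4ⁿ)

Therefore, the order from slowest to fastest is: B < C < A < D < E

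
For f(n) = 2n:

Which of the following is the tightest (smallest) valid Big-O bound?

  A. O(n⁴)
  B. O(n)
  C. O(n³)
B

f(n) = 2n is O(n).
All listed options are valid Big-O bounds (upper bounds),
but O(n) is the tightest (smallest valid bound).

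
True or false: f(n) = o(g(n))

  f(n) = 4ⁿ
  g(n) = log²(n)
False

f(n) = 4ⁿ is O(4ⁿ), and g(n) = log²(n) is O(log² n).
Since O(4ⁿ) grows faster than or equal to O(log² n), f(n) = o(g(n)) is false.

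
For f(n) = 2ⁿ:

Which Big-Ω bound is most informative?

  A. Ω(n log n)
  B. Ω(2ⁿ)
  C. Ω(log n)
B

f(n) = 2ⁿ is Ω(2ⁿ).
All listed options are valid Big-Ω bounds (lower bounds),
but Ω(2ⁿ) is the tightest (largest valid bound).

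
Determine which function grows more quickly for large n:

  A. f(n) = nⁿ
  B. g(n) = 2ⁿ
A

f(n) = nⁿ is O(nⁿ), while g(n) = 2ⁿ is O(2ⁿ).
Since O(nⁿ) grows faster than O(2ⁿ), f(n) dominates.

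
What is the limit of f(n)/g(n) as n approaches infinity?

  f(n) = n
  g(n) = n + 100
1

Since n and n + 100 have the same growth rate (O(n)),
the ratio converges to a constant: 1.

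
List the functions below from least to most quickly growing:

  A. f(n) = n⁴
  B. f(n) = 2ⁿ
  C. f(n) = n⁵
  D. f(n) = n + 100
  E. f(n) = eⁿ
D < A < C < B < E

Comparing growth rates:
D = n + 100 is O(n)
A = n⁴ is O(n⁴)
C = n⁵ is O(n⁵)
B = 2ⁿ is O(2ⁿ)
E = eⁿ is O(eⁿ)

Therefore, the order from slowest to fastest is: D < A < C < B < E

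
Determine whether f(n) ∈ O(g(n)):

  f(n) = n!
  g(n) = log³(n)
False

f(n) = n! is O(n!), and g(n) = log³(n) is O(log³ n).
Since O(n!) grows faster than O(log³ n), f(n) = O(g(n)) is false.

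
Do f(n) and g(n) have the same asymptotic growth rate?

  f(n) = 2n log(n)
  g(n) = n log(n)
True

f(n) = 2n log(n) and g(n) = n log(n) are both O(n log n).
Since they have the same asymptotic growth rate, f(n) = Θ(g(n)) is true.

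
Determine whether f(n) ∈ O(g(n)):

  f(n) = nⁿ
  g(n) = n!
False

f(n) = nⁿ is O(nⁿ), and g(n) = n! is O(n!).
Since O(nⁿ) grows faster than O(n!), f(n) = O(g(n)) is false.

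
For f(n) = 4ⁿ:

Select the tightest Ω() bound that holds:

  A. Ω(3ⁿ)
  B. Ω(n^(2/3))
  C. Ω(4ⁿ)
C

f(n) = 4ⁿ is Ω(4ⁿ).
All listed options are valid Big-Ω bounds (lower bounds),
but Ω(4ⁿ) is the tightest (largest valid bound).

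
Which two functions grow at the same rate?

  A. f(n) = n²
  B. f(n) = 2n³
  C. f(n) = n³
B and C

Examining each function:
  A. n² is O(n²)
  B. 2n³ is O(n³)
  C. n³ is O(n³)

Functions B and C both have the same complexity class.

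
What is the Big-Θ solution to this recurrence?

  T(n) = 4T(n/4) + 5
Θ(n)

Master Theorem: a = 4, b = 4, f(n) = 5.
Compute the critical exponent d = log₄(4) = 1.
Compare f(n) = Θ(1) against n^d:
  k = 0 < d = 1, so f(n) = O(n^(d-ε)) — Case 1.
  The recursion cost dominates: T(n) = Θ(n^d) = Θ(n).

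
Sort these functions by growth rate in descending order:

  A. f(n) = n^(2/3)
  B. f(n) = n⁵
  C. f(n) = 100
B > A > C

Comparing growth rates:
B = n⁵ is O(n⁵)
A = n^(2/3) is O(n^(2/3))
C = 100 is O(1)

Therefore, the order from fastest to slowest is: B > A > C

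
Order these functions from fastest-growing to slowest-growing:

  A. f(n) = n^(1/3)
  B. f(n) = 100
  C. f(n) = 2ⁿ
C > A > B

Comparing growth rates:
C = 2ⁿ is O(2ⁿ)
A = n^(1/3) is O(n^(1/3))
B = 100 is O(1)

Therefore, the order from fastest to slowest is: C > A > B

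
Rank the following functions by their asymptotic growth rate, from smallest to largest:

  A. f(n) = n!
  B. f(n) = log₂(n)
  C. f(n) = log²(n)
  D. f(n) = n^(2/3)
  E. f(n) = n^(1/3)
B < C < E < D < A

Comparing growth rates:
B = log₂(n) is O(log n)
C = log²(n) is O(log² n)
E = n^(1/3) is O(n^(1/3))
D = n^(2/3) is O(n^(2/3))
A = n! is O(n!)

Therefore, the order from slowest to fastest is: B < C < E < D < A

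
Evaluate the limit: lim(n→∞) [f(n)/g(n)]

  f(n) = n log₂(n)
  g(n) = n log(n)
1/log(2)

Since n log₂(n) and n log(n) have the same growth rate (O(n log n)),
the ratio converges to a constant: 1/log(2).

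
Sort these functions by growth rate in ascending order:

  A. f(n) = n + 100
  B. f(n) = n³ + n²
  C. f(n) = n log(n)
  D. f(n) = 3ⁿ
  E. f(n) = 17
E < A < C < B < D

Comparing growth rates:
E = 17 is O(1)
A = n + 100 is O(n)
C = n log(n) is O(n log n)
B = n³ + n² is O(n³)
D = 3ⁿ is O(3ⁿ)

Therefore, the order from slowest to fastest is: E < A < C < B < D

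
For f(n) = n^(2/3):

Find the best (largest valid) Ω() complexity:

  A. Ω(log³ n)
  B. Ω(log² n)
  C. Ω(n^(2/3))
C

f(n) = n^(2/3) is Ω(n^(2/3)).
All listed options are valid Big-Ω bounds (lower bounds),
but Ω(n^(2/3)) is the tightest (largest valid bound).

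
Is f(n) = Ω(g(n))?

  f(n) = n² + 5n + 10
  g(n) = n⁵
False

f(n) = n² + 5n + 10 is O(n²), and g(n) = n⁵ is O(n⁵).
Since O(n²) grows slower than O(n⁵), f(n) = Ω(g(n)) is false.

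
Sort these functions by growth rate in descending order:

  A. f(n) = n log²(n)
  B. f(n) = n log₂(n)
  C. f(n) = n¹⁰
C > A > B

Comparing growth rates:
C = n¹⁰ is O(n¹⁰)
A = n log²(n) is O(n log² n)
B = n log₂(n) is O(n log n)

Therefore, the order from fastest to slowest is: C > A > B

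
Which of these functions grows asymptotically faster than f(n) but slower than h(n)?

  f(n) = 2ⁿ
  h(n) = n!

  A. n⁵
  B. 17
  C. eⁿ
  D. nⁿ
C

We need g(n) with 2ⁿ = o(g(n)) and g(n) = o(n!), i.e. O(2ⁿ) ≺ g ≺ O(n!).
Check each option:
  A. n⁵ — O(n⁵) does not grow strictly faster than f(n)
  B. 17 — O(1) does not grow strictly faster than f(n)
  C. eⁿ — O(eⁿ) is strictly between O(2ⁿ) and O(n!) ✓
  D. nⁿ — O(nⁿ) does not grow strictly slower than h(n)

Only option C (eⁿ) lies strictly between.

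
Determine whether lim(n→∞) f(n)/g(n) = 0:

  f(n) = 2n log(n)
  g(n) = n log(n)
False

f(n) = 2n log(n) is O(n log n), and g(n) = n log(n) is O(n log n).
Since they have the same growth rate, f(n) = o(g(n)) is false.
(f = o(g) requires f to grow strictly slower, not equal.)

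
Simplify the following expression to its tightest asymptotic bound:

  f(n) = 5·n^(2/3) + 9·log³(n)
Θ(n^(2/3))

Order the terms by growth rate: 9·log³(n) ≺ 5·n^(2/3).
The fastest-growing term 5·n^(2/3) dominates as n → ∞; dropping its constant factor gives Θ(n^(2/3)).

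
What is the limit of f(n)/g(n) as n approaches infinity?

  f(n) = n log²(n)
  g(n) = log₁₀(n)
∞

Since n log²(n) (O(n log² n)) grows faster than log₁₀(n) (O(log n)),
the ratio f(n)/g(n) → ∞ as n → ∞.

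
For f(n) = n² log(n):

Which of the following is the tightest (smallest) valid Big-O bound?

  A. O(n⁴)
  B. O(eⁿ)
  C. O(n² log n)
C

f(n) = n² log(n) is O(n² log n).
All listed options are valid Big-O bounds (upper bounds),
but O(n² log n) is the tightest (smallest valid bound).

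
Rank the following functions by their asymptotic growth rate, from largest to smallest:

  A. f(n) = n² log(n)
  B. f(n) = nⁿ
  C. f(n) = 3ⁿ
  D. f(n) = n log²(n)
B > C > A > D

Comparing growth rates:
B = nⁿ is O(nⁿ)
C = 3ⁿ is O(3ⁿ)
A = n² log(n) is O(n² log n)
D = n log²(n) is O(n log² n)

Therefore, the order from fastest to slowest is: B > C > A > D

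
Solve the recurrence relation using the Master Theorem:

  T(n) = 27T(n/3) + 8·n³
Θ(n³ log n)

Master Theorem: a = 27, b = 3, f(n) = 8·n³.
Compute the critical exponent d = log₃(27) = 3.
Compare f(n) = Θ(n³) against n^d:
  k = 3 = d, so f(n) = Θ(n^d) — Case 2.
  Work is balanced across levels: T(n) = Θ(n^d log n) = Θ(n³ log n).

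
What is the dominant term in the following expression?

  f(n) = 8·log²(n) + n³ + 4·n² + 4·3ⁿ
4·3ⁿ

Looking at each term:
  - 8·log²(n) is O(log² n)
  - n³ is O(n³)
  - 4·n² is O(n²)
  - 4·3ⁿ is O(3ⁿ)

The term 4·3ⁿ (O(3ⁿ)) grows fastest and dominates all others.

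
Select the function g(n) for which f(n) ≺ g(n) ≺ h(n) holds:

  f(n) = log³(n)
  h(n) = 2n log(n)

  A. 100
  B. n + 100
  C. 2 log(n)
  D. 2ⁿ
B

We need g(n) with log³(n) = o(g(n)) and g(n) = o(2n log(n)), i.e. O(log³ n) ≺ g ≺ O(n log n).
Check each option:
  A. 100 — O(1) does not grow strictly faster than f(n)
  B. n + 100 — O(n) is strictly between O(log³ n) and O(n log n) ✓
  C. 2 log(n) — O(log n) does not grow strictly faster than f(n)
  D. 2ⁿ — O(2ⁿ) does not grow strictly slower than h(n)

Only option B (n + 100) lies strictly between.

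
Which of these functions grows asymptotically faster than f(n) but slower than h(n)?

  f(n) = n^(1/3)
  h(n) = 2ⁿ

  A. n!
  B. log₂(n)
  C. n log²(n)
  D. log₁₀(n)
C

We need g(n) with n^(1/3) = o(g(n)) and g(n) = o(2ⁿ), i.e. O(n^(1/3)) ≺ g ≺ O(2ⁿ).
Check each option:
  A. n! — O(n!) does not grow strictly slower than h(n)
  B. log₂(n) — O(log n) does not grow strictly faster than f(n)
  C. n log²(n) — O(n log² n) is strictly between O(n^(1/3)) and O(2ⁿ) ✓
  D. log₁₀(n) — O(log n) does not grow strictly faster than f(n)

Only option C (n log²(n)) lies strictly between.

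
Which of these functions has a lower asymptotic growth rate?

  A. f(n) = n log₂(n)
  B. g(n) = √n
B

f(n) = n log₂(n) is O(n log n), while g(n) = √n is O(√n).
Since O(√n) grows slower than O(n log n), g(n) is dominated.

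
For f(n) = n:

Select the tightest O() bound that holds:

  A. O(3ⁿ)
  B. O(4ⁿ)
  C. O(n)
C

f(n) = n is O(n).
All listed options are valid Big-O bounds (upper bounds),
but O(n) is the tightest (smallest valid bound).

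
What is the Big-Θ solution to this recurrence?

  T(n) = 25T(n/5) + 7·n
Θ(n²)

Master Theorem: a = 25, b = 5, f(n) = 7·n.
Compute the critical exponent d = log₅(25) = 2.
Compare f(n) = Θ(n) against n^d:
  k = 1 < d = 2, so f(n) = O(n^(d-ε)) — Case 1.
  The recursion cost dominates: T(n) = Θ(n^d) = Θ(n²).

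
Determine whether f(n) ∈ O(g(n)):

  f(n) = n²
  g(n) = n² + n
True

f(n) = n² and g(n) = n² + n are both O(n²).
Big-O permits equal growth rates (f ≤ c·g for some c), so f(n) = O(g(n)) is true.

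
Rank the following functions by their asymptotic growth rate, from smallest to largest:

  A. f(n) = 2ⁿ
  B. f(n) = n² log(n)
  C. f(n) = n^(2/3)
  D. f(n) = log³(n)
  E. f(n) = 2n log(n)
D < C < E < B < A

Comparing growth rates:
D = log³(n) is O(log³ n)
C = n^(2/3) is O(n^(2/3))
E = 2n log(n) is O(n log n)
B = n² log(n) is O(n² log n)
A = 2ⁿ is O(2ⁿ)

Therefore, the order from slowest to fastest is: D < C < E < B < A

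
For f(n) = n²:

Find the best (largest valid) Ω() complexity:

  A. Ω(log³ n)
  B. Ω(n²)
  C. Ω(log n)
B

f(n) = n² is Ω(n²).
All listed options are valid Big-Ω bounds (lower bounds),
but Ω(n²) is the tightest (largest valid bound).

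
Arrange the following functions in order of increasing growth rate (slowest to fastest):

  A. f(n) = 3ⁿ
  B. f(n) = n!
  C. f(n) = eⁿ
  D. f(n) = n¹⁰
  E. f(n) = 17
E < D < C < A < B

Comparing growth rates:
E = 17 is O(1)
D = n¹⁰ is O(n¹⁰)
C = eⁿ is O(eⁿ)
A = 3ⁿ is O(3ⁿ)
B = n! is O(n!)

Therefore, the order from slowest to fastest is: E < D < C < A < B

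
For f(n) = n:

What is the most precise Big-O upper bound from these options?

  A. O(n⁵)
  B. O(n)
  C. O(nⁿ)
B

f(n) = n is O(n).
All listed options are valid Big-O bounds (upper bounds),
but O(n) is the tightest (smallest valid bound).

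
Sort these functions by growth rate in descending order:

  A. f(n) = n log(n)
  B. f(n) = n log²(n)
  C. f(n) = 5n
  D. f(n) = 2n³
D > B > A > C

Comparing growth rates:
D = 2n³ is O(n³)
B = n log²(n) is O(n log² n)
A = n log(n) is O(n log n)
C = 5n is O(n)

Therefore, the order from fastest to slowest is: D > B > A > C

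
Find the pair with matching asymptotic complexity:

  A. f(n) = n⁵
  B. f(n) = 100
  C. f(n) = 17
B and C

Examining each function:
  A. n⁵ is O(n⁵)
  B. 100 is O(1)
  C. 17 is O(1)

Functions B and C both have the same complexity class.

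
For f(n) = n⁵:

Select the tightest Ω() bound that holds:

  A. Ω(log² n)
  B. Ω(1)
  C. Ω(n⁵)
C

f(n) = n⁵ is Ω(n⁵).
All listed options are valid Big-Ω bounds (lower bounds),
but Ω(n⁵) is the tightest (largest valid bound).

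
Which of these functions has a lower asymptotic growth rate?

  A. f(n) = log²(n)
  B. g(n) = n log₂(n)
A

f(n) = log²(n) is O(log² n), while g(n) = n log₂(n) is O(n log n).
Since O(log² n) grows slower than O(n log n), f(n) is dominated.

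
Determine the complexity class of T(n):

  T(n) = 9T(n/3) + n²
Θ(n² log n)

Master Theorem: a = 9, b = 3, f(n) = n².
Compute the critical exponent d = log₃(9) = 2.
Compare f(n) = Θ(n²) against n^d:
  k = 2 = d, so f(n) = Θ(n^d) — Case 2.
  Work is balanced across levels: T(n) = Θ(n^d log n) = Θ(n² log n).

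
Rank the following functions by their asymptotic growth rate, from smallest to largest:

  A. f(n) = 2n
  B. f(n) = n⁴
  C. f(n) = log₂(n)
C < A < B

Comparing growth rates:
C = log₂(n) is O(log n)
A = 2n is O(n)
B = n⁴ is O(n⁴)

Therefore, the order from slowest to fastest is: C < A < B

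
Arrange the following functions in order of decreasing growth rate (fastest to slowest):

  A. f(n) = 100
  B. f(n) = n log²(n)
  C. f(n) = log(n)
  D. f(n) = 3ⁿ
D > B > C > A

Comparing growth rates:
D = 3ⁿ is O(3ⁿ)
B = n log²(n) is O(n log² n)
C = log(n) is O(log n)
A = 100 is O(1)

Therefore, the order from fastest to slowest is: D > B > C > A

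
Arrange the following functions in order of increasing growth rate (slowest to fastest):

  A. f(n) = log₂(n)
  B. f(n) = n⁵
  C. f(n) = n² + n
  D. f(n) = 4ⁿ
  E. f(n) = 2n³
A < C < E < B < D

Comparing growth rates:
A = log₂(n) is O(log n)
C = n² + n is O(n²)
E = 2n³ is O(n³)
B = n⁵ is O(n⁵)
D = 4ⁿ is O(4ⁿ)

Therefore, the order from slowest to fastest is: A < C < E < B < D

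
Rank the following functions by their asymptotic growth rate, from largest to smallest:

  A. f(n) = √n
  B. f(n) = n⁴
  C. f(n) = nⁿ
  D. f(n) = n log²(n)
C > B > D > A

Comparing growth rates:
C = nⁿ is O(nⁿ)
B = n⁴ is O(n⁴)
D = n log²(n) is O(n log² n)
A = √n is O(√n)

Therefore, the order from fastest to slowest is: C > B > D > A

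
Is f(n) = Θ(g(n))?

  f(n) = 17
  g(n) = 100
True

f(n) = 17 and g(n) = 100 are both O(1).
Since they have the same asymptotic growth rate, f(n) = Θ(g(n)) is true.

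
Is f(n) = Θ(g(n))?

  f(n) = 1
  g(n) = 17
True

f(n) = 1 and g(n) = 17 are both O(1).
Since they have the same asymptotic growth rate, f(n) = Θ(g(n)) is true.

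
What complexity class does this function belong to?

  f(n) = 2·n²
O(n²)

The dominant term in 2·n² is 2·n², which is Θ(n²).
Constants are absorbed, so the tightest bound is O(n²).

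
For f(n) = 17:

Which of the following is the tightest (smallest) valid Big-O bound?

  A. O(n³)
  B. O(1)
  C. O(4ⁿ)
B

f(n) = 17 is O(1).
All listed options are valid Big-O bounds (upper bounds),
but O(1) is the tightest (smallest valid bound).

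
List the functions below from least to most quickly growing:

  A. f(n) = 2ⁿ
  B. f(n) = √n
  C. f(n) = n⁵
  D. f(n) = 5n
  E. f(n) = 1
E < B < D < C < A

Comparing growth rates:
E = 1 is O(1)
B = √n is O(√n)
D = 5n is O(n)
C = n⁵ is O(n⁵)
A = 2ⁿ is O(2ⁿ)

Therefore, the order from slowest to fastest is: E < B < D < C < A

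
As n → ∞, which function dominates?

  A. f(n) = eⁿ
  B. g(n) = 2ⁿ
A

f(n) = eⁿ is O(eⁿ), while g(n) = 2ⁿ is O(2ⁿ).
Since O(eⁿ) grows faster than O(2ⁿ), f(n) dominates.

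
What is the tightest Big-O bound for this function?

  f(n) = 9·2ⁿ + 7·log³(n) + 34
O(2ⁿ)

The dominant term in 9·2ⁿ + 7·log³(n) + 34 is 9·2ⁿ, which is Θ(2ⁿ).
Lower-order terms (7·log³(n), 34) are asymptotically negligible.
Constants are absorbed, so the tightest bound is O(2ⁿ).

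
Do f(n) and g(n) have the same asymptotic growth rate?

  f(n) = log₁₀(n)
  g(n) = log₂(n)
True

f(n) = log₁₀(n) and g(n) = log₂(n) are both O(log n).
Since they have the same asymptotic growth rate, f(n) = Θ(g(n)) is true.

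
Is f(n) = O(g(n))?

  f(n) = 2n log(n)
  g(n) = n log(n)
True

f(n) = 2n log(n) and g(n) = n log(n) are both O(n log n).
Big-O permits equal growth rates (f ≤ c·g for some c), so f(n) = O(g(n)) is true.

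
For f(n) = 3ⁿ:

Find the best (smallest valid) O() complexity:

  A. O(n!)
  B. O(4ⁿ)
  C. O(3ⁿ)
C

f(n) = 3ⁿ is O(3ⁿ).
All listed options are valid Big-O bounds (upper bounds),
but O(3ⁿ) is the tightest (smallest valid bound).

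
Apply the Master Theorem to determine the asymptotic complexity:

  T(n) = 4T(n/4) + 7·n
Θ(n log n)

Master Theorem: a = 4, b = 4, f(n) = 7·n.
Compute the critical exponent d = log₄(4) = 1.
Compare f(n) = Θ(n) against n^d:
  k = 1 = d, so f(n) = Θ(n^d) — Case 2.
  Work is balanced across levels: T(n) = Θ(n^d log n) = Θ(n log n).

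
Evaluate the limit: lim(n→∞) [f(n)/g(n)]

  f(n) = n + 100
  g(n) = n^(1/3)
∞

Since n + 100 (O(n)) grows faster than n^(1/3) (O(n^(1/3))),
the ratio f(n)/g(n) → ∞ as n → ∞.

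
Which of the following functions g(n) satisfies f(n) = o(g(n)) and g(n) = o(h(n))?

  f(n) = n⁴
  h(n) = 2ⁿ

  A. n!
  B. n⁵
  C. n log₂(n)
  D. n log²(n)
B

We need g(n) with n⁴ = o(g(n)) and g(n) = o(2ⁿ), i.e. O(n⁴) ≺ g ≺ O(2ⁿ).
Check each option:
  A. n! — O(n!) does not grow strictly slower than h(n)
  B. n⁵ — O(n⁵) is strictly between O(n⁴) and O(2ⁿ) ✓
  C. n log₂(n) — O(n log n) does not grow strictly faster than f(n)
  D. n log²(n) — O(n log² n) does not grow strictly faster than f(n)

Only option B (n⁵) lies strictly between.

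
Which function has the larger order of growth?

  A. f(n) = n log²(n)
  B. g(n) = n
A

f(n) = n log²(n) is O(n log² n), while g(n) = n is O(n).
Since O(n log² n) grows faster than O(n), f(n) dominates.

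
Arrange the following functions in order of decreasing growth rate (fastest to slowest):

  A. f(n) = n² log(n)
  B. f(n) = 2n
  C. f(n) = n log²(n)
A > C > B

Comparing growth rates:
A = n² log(n) is O(n² log n)
C = n log²(n) is O(n log² n)
B = 2n is O(n)

Therefore, the order from fastest to slowest is: A > C > B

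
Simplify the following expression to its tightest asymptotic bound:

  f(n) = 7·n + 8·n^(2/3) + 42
Θ(n)

Order the terms by growth rate: 42 ≺ 8·n^(2/3) ≺ 7·n.
The fastest-growing term 7·n dominates as n → ∞; dropping its constant factor gives Θ(n).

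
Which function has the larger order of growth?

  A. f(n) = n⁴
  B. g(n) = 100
A

f(n) = n⁴ is O(n⁴), while g(n) = 100 is O(1).
Since O(n⁴) grows faster than O(1), f(n) dominates.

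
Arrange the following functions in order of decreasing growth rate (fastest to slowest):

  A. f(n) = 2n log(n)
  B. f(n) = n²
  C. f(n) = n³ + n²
C > B > A

Comparing growth rates:
C = n³ + n² is O(n³)
B = n² is O(n²)
A = 2n log(n) is O(n log n)

Therefore, the order from fastest to slowest is: C > B > A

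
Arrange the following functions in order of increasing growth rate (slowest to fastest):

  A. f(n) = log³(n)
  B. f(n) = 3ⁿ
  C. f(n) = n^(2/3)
A < C < B

Comparing growth rates:
A = log³(n) is O(log³ n)
C = n^(2/3) is O(n^(2/3))
B = 3ⁿ is O(3ⁿ)

Therefore, the order from slowest to fastest is: A < C < B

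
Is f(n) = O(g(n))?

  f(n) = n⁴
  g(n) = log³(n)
False

f(n) = n⁴ is O(n⁴), and g(n) = log³(n) is O(log³ n).
Since O(n⁴) grows faster than O(log³ n), f(n) = O(g(n)) is false.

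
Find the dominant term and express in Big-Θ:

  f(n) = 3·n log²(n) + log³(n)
Θ(n log² n)

Order the terms by growth rate: log³(n) ≺ 3·n log²(n).
The fastest-growing term 3·n log²(n) dominates as n → ∞; dropping its constant factor gives Θ(n log² n).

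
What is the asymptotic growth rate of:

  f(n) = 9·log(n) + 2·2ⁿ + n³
Θ(2ⁿ)

Order the terms by growth rate: 9·log(n) ≺ n³ ≺ 2·2ⁿ.
The fastest-growing term 2·2ⁿ dominates as n → ∞; dropping its constant factor gives Θ(2ⁿ).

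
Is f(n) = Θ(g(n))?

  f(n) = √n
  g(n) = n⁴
False

f(n) = √n is O(√n), and g(n) = n⁴ is O(n⁴).
Since they have different growth rates, f(n) = Θ(g(n)) is false.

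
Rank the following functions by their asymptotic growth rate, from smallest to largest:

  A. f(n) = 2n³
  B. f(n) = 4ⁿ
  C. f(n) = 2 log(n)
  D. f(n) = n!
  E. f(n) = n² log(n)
C < E < A < B < D

Comparing growth rates:
C = 2 log(n) is O(log n)
E = n² log(n) is O(n² log n)
A = 2n³ is O(n³)
B = 4ⁿ is O(4ⁿ)
D = n! is O(n!)

Therefore, the order from slowest to fastest is: C < E < A < B < D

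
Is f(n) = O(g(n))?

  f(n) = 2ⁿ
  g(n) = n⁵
False

f(n) = 2ⁿ is O(2ⁿ), and g(n) = n⁵ is O(n⁵).
Since O(2ⁿ) grows faster than O(n⁵), f(n) = O(g(n)) is false.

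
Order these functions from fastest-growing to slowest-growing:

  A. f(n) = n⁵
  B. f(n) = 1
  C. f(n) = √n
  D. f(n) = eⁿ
D > A > C > B

Comparing growth rates:
D = eⁿ is O(eⁿ)
A = n⁵ is O(n⁵)
C = √n is O(√n)
B = 1 is O(1)

Therefore, the order from fastest to slowest is: D > A > C > B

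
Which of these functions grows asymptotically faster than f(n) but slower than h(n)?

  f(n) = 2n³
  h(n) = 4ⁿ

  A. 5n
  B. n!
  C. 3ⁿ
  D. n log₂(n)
C

We need g(n) with 2n³ = o(g(n)) and g(n) = o(4ⁿ), i.e. O(n³) ≺ g ≺ O(4ⁿ).
Check each option:
  A. 5n — O(n) does not grow strictly faster than f(n)
  B. n! — O(n!) does not grow strictly slower than h(n)
  C. 3ⁿ — O(3ⁿ) is strictly between O(n³) and O(4ⁿ) ✓
  D. n log₂(n) — O(n log n) does not grow strictly faster than f(n)

Only option C (3ⁿ) lies strictly between.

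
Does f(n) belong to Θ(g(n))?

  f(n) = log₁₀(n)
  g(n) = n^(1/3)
False

f(n) = log₁₀(n) is O(log n), and g(n) = n^(1/3) is O(n^(1/3)).
Since they have different growth rates, f(n) = Θ(g(n)) is false.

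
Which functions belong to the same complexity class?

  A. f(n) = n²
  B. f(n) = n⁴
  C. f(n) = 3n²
A and C

Examining each function:
  A. n² is O(n²)
  B. n⁴ is O(n⁴)
  C. 3n² is O(n²)

Functions A and C both have the same complexity class.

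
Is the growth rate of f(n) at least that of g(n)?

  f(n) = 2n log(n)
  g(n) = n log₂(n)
True

f(n) = 2n log(n) and g(n) = n log₂(n) are both O(n log n).
Big-Ω permits equal growth rates (f ≥ c·g for some c > 0), so f(n) = Ω(g(n)) is true.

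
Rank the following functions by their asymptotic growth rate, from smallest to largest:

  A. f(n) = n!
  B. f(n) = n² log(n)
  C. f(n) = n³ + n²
B < C < A

Comparing growth rates:
B = n² log(n) is O(n² log n)
C = n³ + n² is O(n³)
A = n! is O(n!)

Therefore, the order from slowest to fastest is: B < C < A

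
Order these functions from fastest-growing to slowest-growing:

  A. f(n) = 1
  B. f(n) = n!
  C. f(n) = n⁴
B > C > A

Comparing growth rates:
B = n! is O(n!)
C = n⁴ is O(n⁴)
A = 1 is O(1)

Therefore, the order from fastest to slowest is: B > C > A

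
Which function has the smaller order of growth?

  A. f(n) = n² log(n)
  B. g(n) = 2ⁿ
A

f(n) = n² log(n) is O(n² log n), while g(n) = 2ⁿ is O(2ⁿ).
Since O(n² log n) grows slower than O(2ⁿ), f(n) is dominated.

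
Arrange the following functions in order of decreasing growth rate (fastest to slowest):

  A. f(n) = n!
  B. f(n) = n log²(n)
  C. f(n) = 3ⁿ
A > C > B

Comparing growth rates:
A = n! is O(n!)
C = 3ⁿ is O(3ⁿ)
B = n log²(n) is O(n log² n)

Therefore, the order from fastest to slowest is: A > C > B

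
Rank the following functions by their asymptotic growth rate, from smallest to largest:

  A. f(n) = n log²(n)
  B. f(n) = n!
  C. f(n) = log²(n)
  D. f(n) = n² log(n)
C < A < D < B

Comparing growth rates:
C = log²(n) is O(log² n)
A = n log²(n) is O(n log² n)
D = n² log(n) is O(n² log n)
B = n! is O(n!)

Therefore, the order from slowest to fastest is: C < A < D < B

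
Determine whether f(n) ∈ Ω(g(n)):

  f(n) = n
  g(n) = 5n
True

f(n) = n and g(n) = 5n are both O(n).
Big-Ω permits equal growth rates (f ≥ c·g for some c > 0), so f(n) = Ω(g(n)) is true.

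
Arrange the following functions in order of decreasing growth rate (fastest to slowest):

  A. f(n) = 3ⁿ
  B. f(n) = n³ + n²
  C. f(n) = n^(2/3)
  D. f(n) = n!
D > A > B > C

Comparing growth rates:
D = n! is O(n!)
A = 3ⁿ is O(3ⁿ)
B = n³ + n² is O(n³)
C = n^(2/3) is O(n^(2/3))

Therefore, the order from fastest to slowest is: D > A > B > C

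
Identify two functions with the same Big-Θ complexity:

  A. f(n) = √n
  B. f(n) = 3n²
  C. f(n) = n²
B and C

Examining each function:
  A. √n is O(√n)
  B. 3n² is O(n²)
  C. n² is O(n²)

Functions B and C both have the same complexity class.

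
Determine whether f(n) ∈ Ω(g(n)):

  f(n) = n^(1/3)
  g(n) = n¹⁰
False

f(n) = n^(1/3) is O(n^(1/3)), and g(n) = n¹⁰ is O(n¹⁰).
Since O(n^(1/3)) grows slower than O(n¹⁰), f(n) = Ω(g(n)) is false.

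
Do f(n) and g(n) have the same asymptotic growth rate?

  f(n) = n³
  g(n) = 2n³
True

f(n) = n³ and g(n) = 2n³ are both O(n³).
Since they have the same asymptotic growth rate, f(n) = Θ(g(n)) is true.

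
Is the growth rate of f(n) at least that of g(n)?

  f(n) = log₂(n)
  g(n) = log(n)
True

f(n) = log₂(n) and g(n) = log(n) are both O(log n).
Big-Ω permits equal growth rates (f ≥ c·g for some c > 0), so f(n) = Ω(g(n)) is true.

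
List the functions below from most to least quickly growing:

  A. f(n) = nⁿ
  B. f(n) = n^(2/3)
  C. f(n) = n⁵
A > C > B

Comparing growth rates:
A = nⁿ is O(nⁿ)
C = n⁵ is O(n⁵)
B = n^(2/3) is O(n^(2/3))

Therefore, the order from fastest to slowest is: A > C > B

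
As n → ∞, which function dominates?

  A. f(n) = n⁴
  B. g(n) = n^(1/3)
A

f(n) = n⁴ is O(n⁴), while g(n) = n^(1/3) is O(n^(1/3)).
Since O(n⁴) grows faster than O(n^(1/3)), f(n) dominates.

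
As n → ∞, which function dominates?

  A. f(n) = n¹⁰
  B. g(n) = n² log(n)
A

f(n) = n¹⁰ is O(n¹⁰), while g(n) = n² log(n) is O(n² log n).
Since O(n¹⁰) grows faster than O(n² log n), f(n) dominates.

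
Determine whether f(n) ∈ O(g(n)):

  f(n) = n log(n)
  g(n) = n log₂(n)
True

f(n) = n log(n) and g(n) = n log₂(n) are both O(n log n).
Big-O permits equal growth rates (f ≤ c·g for some c), so f(n) = O(g(n)) is true.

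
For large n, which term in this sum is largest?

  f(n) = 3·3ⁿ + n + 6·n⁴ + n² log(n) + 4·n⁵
3·3ⁿ

Looking at each term:
  - 3·3ⁿ is O(3ⁿ)
  - n is O(n)
  - 6·n⁴ is O(n⁴)
  - n² log(n) is O(n² log n)
  - 4·n⁵ is O(n⁵)

The term 3·3ⁿ (O(3ⁿ)) grows fastest and dominates all others.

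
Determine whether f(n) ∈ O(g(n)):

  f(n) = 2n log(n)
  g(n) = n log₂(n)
True

f(n) = 2n log(n) and g(n) = n log₂(n) are both O(n log n).
Big-O permits equal growth rates (f ≤ c·g for some c), so f(n) = O(g(n)) is true.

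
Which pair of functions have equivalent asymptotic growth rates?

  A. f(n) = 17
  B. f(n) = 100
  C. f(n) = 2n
A and B

Examining each function:
  A. 17 is O(1)
  B. 100 is O(1)
  C. 2n is O(n)

Functions A and B both have the same complexity class.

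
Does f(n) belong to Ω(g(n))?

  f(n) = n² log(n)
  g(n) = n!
False

f(n) = n² log(n) is O(n² log n), and g(n) = n! is O(n!).
Since O(n² log n) grows slower than O(n!), f(n) = Ω(g(n)) is false.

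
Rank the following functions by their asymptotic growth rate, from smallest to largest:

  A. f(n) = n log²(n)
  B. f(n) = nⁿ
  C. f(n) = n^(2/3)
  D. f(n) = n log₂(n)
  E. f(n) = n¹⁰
C < D < A < E < B

Comparing growth rates:
C = n^(2/3) is O(n^(2/3))
D = n log₂(n) is O(n log n)
A = n log²(n) is O(n log² n)
E = n¹⁰ is O(n¹⁰)
B = nⁿ is O(nⁿ)

Therefore, the order from slowest to fastest is: C < D < A < E < B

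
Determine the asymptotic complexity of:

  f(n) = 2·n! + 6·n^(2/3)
O(n!)

The dominant term in 2·n! + 6·n^(2/3) is 2·n!, which is Θ(n!).
Lower-order terms (6·n^(2/3)) are asymptotically negligible.
Constants are absorbed, so the tightest bound is O(n!).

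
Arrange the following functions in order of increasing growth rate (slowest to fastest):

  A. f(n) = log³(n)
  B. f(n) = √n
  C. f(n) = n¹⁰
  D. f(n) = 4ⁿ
A < B < C < D

Comparing growth rates:
A = log³(n) is O(log³ n)
B = √n is O(√n)
C = n¹⁰ is O(n¹⁰)
D = 4ⁿ is O(4ⁿ)

Therefore, the order from slowest to fastest is: A < B < C < D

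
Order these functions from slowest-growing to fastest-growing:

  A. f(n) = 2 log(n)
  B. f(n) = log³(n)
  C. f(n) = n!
A < B < C

Comparing growth rates:
A = 2 log(n) is O(log n)
B = log³(n) is O(log³ n)
C = n! is O(n!)

Therefore, the order from slowest to fastest is: A < B < C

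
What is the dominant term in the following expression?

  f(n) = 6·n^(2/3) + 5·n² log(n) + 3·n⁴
3·n⁴

Looking at each term:
  - 6·n^(2/3) is O(n^(2/3))
  - 5·n² log(n) is O(n² log n)
  - 3·n⁴ is O(n⁴)

The term 3·n⁴ (O(n⁴)) grows fastest and dominates all others.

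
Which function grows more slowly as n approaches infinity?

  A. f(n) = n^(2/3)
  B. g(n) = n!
A

f(n) = n^(2/3) is O(n^(2/3)), while g(n) = n! is O(n!).
Since O(n^(2/3)) grows slower than O(n!), f(n) is dominated.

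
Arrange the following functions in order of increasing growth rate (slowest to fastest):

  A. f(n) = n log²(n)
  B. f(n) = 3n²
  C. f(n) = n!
A < B < C

Comparing growth rates:
A = n log²(n) is O(n log² n)
B = 3n² is O(n²)
C = n! is O(n!)

Therefore, the order from slowest to fastest is: A < B < C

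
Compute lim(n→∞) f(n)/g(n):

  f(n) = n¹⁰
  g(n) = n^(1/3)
∞

Since n¹⁰ (O(n¹⁰)) grows faster than n^(1/3) (O(n^(1/3))),
the ratio f(n)/g(n) → ∞ as n → ∞.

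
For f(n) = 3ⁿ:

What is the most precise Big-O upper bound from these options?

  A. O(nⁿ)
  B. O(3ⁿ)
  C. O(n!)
B

f(n) = 3ⁿ is O(3ⁿ).
All listed options are valid Big-O bounds (upper bounds),
but O(3ⁿ) is the tightest (smallest valid bound).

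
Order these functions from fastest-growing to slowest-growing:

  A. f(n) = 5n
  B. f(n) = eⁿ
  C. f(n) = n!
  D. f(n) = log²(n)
C > B > A > D

Comparing growth rates:
C = n! is O(n!)
B = eⁿ is O(eⁿ)
A = 5n is O(n)
D = log²(n) is O(log² n)

Therefore, the order from fastest to slowest is: C > B > A > D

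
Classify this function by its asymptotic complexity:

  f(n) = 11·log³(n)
O(log³ n)

The dominant term in 11·log³(n) is 11·log³(n), which is Θ(log³ n).
Constants are absorbed, so the tightest bound is O(log³ n).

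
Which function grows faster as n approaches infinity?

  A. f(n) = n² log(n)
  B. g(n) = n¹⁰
B

f(n) = n² log(n) is O(n² log n), while g(n) = n¹⁰ is O(n¹⁰).
Since O(n¹⁰) grows faster than O(n² log n), g(n) dominates.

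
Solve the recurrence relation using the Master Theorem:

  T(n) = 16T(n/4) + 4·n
Θ(n²)

Master Theorem: a = 16, b = 4, f(n) = 4·n.
Compute the critical exponent d = log₄(16) = 2.
Compare f(n) = Θ(n) against n^d:
  k = 1 < d = 2, so f(n) = O(n^(d-ε)) — Case 1.
  The recursion cost dominates: T(n) = Θ(n^d) = Θ(n²).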